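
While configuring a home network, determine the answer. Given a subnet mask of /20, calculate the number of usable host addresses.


Given: subnet mask /20
Host bits = 32 - 20 = 12
Total addresses = 2^12 = 4096
Usable hosts = 4096 - 2 (network + broadcast) = 4094

4094


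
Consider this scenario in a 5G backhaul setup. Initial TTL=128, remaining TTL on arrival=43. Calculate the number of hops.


Given: initial TTL = 128, received TTL = 43
Hops = initial TTL - received TTL
Hops = 128 - 43 = 85

85


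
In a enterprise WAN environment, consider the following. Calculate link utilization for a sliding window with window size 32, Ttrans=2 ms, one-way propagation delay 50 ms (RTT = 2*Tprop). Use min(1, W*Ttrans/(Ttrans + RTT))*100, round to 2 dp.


Given: W = 32, Ttrans = 2 ms, RTT = 100 ms (= 2 * Tprop, Tprop = 50 ms)
Cycle time = Ttrans + RTT = 2 + 100 = 102 ms (first packet sent until its ACK returns)
W * Ttrans = 32 * 2 = 64 ms of sending per cycle
W * Ttrans / (Ttrans + RTT) = 64 / 102 = 0.627451
U = min(1, 0.627451) = 0.627451
U% = 62.75%

62.75


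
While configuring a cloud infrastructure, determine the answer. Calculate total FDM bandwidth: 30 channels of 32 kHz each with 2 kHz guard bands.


Given: 30 channels, 32 kHz each, guard = 2 kHz
Channel bandwidth = 30 * 32 = 960 kHz
Guard bands = 29 gaps * 2 kHz = 58 kHz
Total = 960 + 58 = 1018 kHz

1018


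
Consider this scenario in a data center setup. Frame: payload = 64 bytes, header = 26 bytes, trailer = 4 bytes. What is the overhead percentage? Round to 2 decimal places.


Given: payload = 64 B, header = 26 B, trailer = 4 B
Overhead bytes = header + trailer = 26 + 4 = 30
Total frame = payload + overhead = 64 + 30 = 94
Overhead % = 30 / 94 * 100 = 31.9149% -> 31.91% (2 dp)

31.91


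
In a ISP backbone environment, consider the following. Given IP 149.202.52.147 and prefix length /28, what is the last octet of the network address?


Given: IP = 149.202.52.147, prefix = /28
Subnet mask = 255.255.255.240
Last octet of IP: 147
Last octet of mask: 240
Network last octet = 147 AND 240 = 144

144


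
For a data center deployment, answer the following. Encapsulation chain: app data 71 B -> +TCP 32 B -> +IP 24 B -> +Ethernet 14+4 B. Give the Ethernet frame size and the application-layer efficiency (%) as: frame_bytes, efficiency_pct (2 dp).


TCP segment = 71 + 32 = 103 B
IP packet = 103 + 24 = 127 B
Ethernet frame = 127 + 14 + 4 = 145 B
Efficiency = app / frame = 71 / 145 = 0.489655 = 48.9655% -> 48.97% (2 dp)

145, 48.97


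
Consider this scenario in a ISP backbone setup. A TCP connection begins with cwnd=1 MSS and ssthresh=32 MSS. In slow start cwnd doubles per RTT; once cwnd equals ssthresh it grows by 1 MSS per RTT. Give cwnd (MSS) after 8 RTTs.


RTT 0: cwnd = 1 MSS (initial)
RTT 1: cwnd = 2 MSS (slow start, doubled)
RTT 2: cwnd = 4 MSS (slow start, doubled)
RTT 3: cwnd = 8 MSS (slow start, doubled)
RTT 4: cwnd = 16 MSS (slow start, doubled)
RTT 5: cwnd = 32 MSS (slow start, doubled)
RTT 6: cwnd = 33 MSS (congestion avoidance, +1)
RTT 7: cwnd = 34 MSS (congestion avoidance, +1)
RTT 8: cwnd = 35 MSS (congestion avoidance, +1)

35


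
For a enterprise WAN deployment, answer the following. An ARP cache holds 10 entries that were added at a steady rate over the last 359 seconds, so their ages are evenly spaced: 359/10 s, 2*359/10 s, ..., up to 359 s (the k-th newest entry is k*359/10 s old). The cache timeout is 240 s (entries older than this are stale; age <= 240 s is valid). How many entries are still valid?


Ages are k * 359/10 s for k = 1..10 (spacing = 35.9000 s).
Entry k is valid iff k * 359/10 <= 240 iff k <= 10 * 240 / 359 = 6.6852
n_valid = floor(6.6852) = 6
(n_stale = 10 - 6 = 4)

6


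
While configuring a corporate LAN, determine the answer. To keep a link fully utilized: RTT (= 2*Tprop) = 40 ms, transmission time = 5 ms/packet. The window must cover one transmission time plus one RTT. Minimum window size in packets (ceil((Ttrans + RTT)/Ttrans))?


Given: Ttrans = 5 ms, RTT = 40 ms (= 2 * Tprop, Tprop = 20 ms)
Time until first ACK returns = Ttrans + RTT = 5 + 40 = 45 ms
Need W * Ttrans >= Ttrans + RTT  ->  W >= (Ttrans + RTT) / Ttrans
(Ttrans + RTT) / Ttrans = 45 / 5 = 9
W_min = ceil(9) = 9

9


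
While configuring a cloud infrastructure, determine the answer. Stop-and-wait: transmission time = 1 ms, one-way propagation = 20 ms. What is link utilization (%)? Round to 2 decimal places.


Given: Ttrans = 1 ms, Tprop = 20 ms
RTT = 2 * Tprop = 2 * 20 = 40 ms
U = Ttrans / (Ttrans + RTT)
U = 1 / (1 + 40)
U = 1 / 41 = 0.02439
U% = 2.44%

2.44


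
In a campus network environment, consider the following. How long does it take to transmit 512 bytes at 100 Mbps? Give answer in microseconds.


Given: packet = 512 bytes, bandwidth = 100 Mbps
Packet in bits = 512 * 8 = 4096 bits
Bandwidth = 100 * 10^6 = 100000000 bps
Time = 4096 / 100000000 seconds
Time in us = 4096 * 10^6 / 100000000 = 40.96

40.96


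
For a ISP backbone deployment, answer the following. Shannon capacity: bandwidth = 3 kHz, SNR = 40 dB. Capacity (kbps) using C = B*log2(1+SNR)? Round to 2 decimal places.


Given: B = 3 kHz, SNR = 40 dB
SNR linear = 10^(40/10) = 10000
1 + SNR = 10001
log2(10001) = 13.2878566418
C = 3 * 1000 * 13.2878566418 = 39863.5699 bps
C = 39.863570 kbps -> 39.86 kbps (2 dp)

39.86


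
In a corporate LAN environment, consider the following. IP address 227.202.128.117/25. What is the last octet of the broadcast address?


Given: IP = 227.202.128.117, prefix = /25
Host bits = 32 - 25 = 7
Network last octet = 117 AND mask = 0
Host part size = 2^7 - 1 = 127
Broadcast last octet = 0 OR 127 = 127

127


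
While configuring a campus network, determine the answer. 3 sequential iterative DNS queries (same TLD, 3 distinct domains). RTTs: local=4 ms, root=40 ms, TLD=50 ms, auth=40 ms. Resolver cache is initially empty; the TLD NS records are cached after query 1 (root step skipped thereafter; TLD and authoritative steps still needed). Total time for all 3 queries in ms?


Lookup 1 (cold cache): local + root + TLD + auth = 4 + 40 + 50 + 40 = 134 ms
Lookups 2..3 (TLD NS cached -> skip root; new domain -> still ask TLD and auth): local + TLD + auth = 4 + 50 + 40 = 94 ms each
Remaining 2 lookups: 2 * 94 = 188 ms
Total = 134 + 188 = 322 ms

322


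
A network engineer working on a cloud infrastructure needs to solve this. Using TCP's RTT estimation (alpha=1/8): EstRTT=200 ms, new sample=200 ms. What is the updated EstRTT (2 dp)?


Given: EstRTT = 200 ms, SampleRTT = 200 ms, alpha = 1/8
New EstRTT = (1 - alpha) * EstRTT + alpha * SampleRTT
(7/8) * 200 = 175
(1/8) * 200 = 25
New EstRTT = 175 + 25 = 200 ms -> 200.00 ms (2 dp)

200.00


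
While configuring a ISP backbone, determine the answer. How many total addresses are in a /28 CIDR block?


Given: CIDR prefix /28
Host bits = 32 - 28 = 4
Total addresses = 2^4 = 16

16


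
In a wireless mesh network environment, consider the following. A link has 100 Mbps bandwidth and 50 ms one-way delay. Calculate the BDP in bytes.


Given: bandwidth = 100 Mbps, delay = 50 ms
BDP in bits = 100 * 10^6 * 50 / 1000
BDP in bits = 5000000
BDP in bytes = 5000000 / 8 = 625000

625000


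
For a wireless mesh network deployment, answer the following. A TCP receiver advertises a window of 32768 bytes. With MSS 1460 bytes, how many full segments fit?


Given: RWND = 32768 bytes, MSS = 1460 bytes
Full segments = floor(RWND / MSS)
Full segments = floor(32768 / 1460)
Full segments = floor(22.4438) = 22

22


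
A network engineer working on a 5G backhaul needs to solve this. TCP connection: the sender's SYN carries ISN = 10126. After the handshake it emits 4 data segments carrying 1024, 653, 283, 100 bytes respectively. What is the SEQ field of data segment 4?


The SYN occupies sequence number ISN = 10126, so the first data byte is ISN + 1 = 10127.
SEQ of data segment i = (ISN + 1) + sum of payload sizes of segments 1..i-1.
Segment 1: SEQ = 10127, payload = 1024 bytes
Segment 2: SEQ = 11151, payload = 653 bytes
Segment 3: SEQ = 11804, payload = 283 bytes
Segment 4: SEQ = 12087, payload = 100 bytes
SEQ of segment 4 = 10127 + 1024 + 653 + 283 = 12087

12087


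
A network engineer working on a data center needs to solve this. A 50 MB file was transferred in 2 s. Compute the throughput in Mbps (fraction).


Given: file = 50 MB, time = 2 s
File in Mb = 50 * 8 = 400 Mb
Throughput = 400 / 2 Mbps
Throughput = 200 Mbps

200


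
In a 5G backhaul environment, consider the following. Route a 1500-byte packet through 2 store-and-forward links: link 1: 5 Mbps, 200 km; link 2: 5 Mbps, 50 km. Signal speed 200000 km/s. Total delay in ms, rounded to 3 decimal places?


Packet = 1500 bytes = 12000 bits. Store-and-forward: sum (t_trans + t_prop) per link.
Link 1: t_trans = 12000/(5*10^6) s = 2.4000 ms; t_prop = 200/200000 s = 1.0000 ms; subtotal = 3.4000 ms
Link 2: t_trans = 12000/(5*10^6) s = 2.4000 ms; t_prop = 50/200000 s = 0.2500 ms; subtotal = 2.6500 ms
End-to-end = 3.4000 + 2.6500 = 6.0500 ms -> 6.050 ms (3 dp)

6.050


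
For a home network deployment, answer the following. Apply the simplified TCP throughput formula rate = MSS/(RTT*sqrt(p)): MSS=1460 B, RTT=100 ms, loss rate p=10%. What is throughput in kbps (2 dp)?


Given: MSS = 1460 bytes, RTT = 100 ms, loss = 10%
RTT in seconds = 100 / 1000 = 0.1
Loss rate = 10% = 0.1
sqrt(loss) = sqrt(0.1) = 0.316227766017
Throughput (bytes/s) = 1460 / (0.1 * 0.316227766017) = 46169.2538
Throughput (kbps) = 46169.2538 * 8 / 1000 = 369.354031 -> 369.35 kbps (2 dp)

369.35


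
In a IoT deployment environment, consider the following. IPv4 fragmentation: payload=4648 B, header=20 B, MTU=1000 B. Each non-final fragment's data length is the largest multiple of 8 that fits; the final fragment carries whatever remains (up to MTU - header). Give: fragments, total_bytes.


Max data per non-final fragment = floor((MTU - header)/8)*8 = floor((1000 - 20)/8)*8 = floor(980/8)*8 = 976 B
Final fragment needs no 8-byte alignment: it can carry up to MTU - header = 980 B
Non-final fragments needed = ceil((payload - 980) / 976) = ceil(3668/976) = ceil(3.7582) = 4
Number of fragments = 4 + 1 = 5
Fragment sizes (data): 4 * 976 B + 744 B (last, 744 <= 980 OK)
Total bytes sent = payload + n_frags * header = 4648 + 5*20 = 4648 + 100 = 4748 B

5, 4748


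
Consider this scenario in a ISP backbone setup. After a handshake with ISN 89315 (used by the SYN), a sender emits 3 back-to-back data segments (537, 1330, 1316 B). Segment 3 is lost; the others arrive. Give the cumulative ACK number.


SYN uses sequence number 89315; first data byte = ISN + 1 = 89316.
Segment 1: SEQ = 89316, len = 537 B, covers [89316, 89852]
Segment 2: SEQ = 89853, len = 1330 B, covers [89853, 91182]
Segment 3: SEQ = 91183, len = 1316 B, covers [91183, 92498] [LOST]
In-order data received: bytes [89316, 91182] (segments 1..2).
Segment 3 missing -> gap begins at byte 91183.
Cumulative ACK = next expected in-order byte = 89316 + 537 + 1330 = 91183

91183


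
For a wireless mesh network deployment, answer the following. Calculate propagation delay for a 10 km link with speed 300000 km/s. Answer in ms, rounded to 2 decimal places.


Given: distance = 10 km, speed = 300000 km/s
Delay = distance / speed = 10 / 300000 seconds
Delay in ms = 10 * 1000 / 300000
Delay = 0.0333 ms
Rounded to 2 dp = 0.03 ms

0.03


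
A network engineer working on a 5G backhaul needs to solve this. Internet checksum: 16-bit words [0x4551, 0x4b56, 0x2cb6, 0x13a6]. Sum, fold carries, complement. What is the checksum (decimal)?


Given words: [0x4551, 0x4b56, 0x2cb6, 0x13a6]
Step 1: Sum all words
Raw sum = 17745 + 19286 + 11446 + 5030 = 53507
One's complement = ~53507 & 0xFFFF = 12028

12028


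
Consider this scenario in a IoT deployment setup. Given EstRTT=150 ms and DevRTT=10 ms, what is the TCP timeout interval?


Given: EstRTT = 150 ms, DevRTT = 10 ms
Timeout = EstRTT + 4 * DevRTT
4 * DevRTT = 4 * 10 = 40
Timeout = 150 + 40 = 190 ms

190


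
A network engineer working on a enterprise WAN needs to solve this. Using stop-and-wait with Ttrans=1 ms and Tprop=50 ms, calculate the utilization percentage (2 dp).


Given: Ttrans = 1 ms, Tprop = 50 ms
RTT = 2 * Tprop = 2 * 50 = 100 ms
U = Ttrans / (Ttrans + RTT)
U = 1 / (1 + 100)
U = 1 / 101 = 0.009901
U% = 0.99%

0.99


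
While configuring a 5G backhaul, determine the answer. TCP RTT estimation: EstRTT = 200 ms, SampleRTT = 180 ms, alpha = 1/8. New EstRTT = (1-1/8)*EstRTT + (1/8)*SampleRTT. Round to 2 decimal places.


Given: EstRTT = 200 ms, SampleRTT = 180 ms, alpha = 1/8
New EstRTT = (1 - alpha) * EstRTT + alpha * SampleRTT
(7/8) * 200 = 175
(1/8) * 180 = 22.5
New EstRTT = 175 + 22.5 = 197.5 ms -> 197.50 ms (2 dp)

197.50


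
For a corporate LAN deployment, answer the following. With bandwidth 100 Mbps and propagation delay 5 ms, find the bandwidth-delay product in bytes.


Given: bandwidth = 100 Mbps, delay = 5 ms
BDP in bits = 100 * 10^6 * 5 / 1000
BDP in bits = 500000
BDP in bytes = 500000 / 8 = 62500

62500


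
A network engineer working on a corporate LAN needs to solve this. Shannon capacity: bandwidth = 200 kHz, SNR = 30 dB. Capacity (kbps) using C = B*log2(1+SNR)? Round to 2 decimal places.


Given: B = 200 kHz, SNR = 30 dB
SNR linear = 10^(30/10) = 1000
1 + SNR = 1001
log2(1001) = 9.9672262588
C = 200 * 1000 * 9.9672262588 = 1993445.2518 bps
C = 1993.445252 kbps -> 1993.45 kbps (2 dp)

1993.45


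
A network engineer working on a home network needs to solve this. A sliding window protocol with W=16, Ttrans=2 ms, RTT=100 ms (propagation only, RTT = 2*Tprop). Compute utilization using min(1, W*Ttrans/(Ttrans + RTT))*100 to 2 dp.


Given: W = 16, Ttrans = 2 ms, RTT = 100 ms (= 2 * Tprop, Tprop = 50 ms)
Cycle time = Ttrans + RTT = 2 + 100 = 102 ms (first packet sent until its ACK returns)
W * Ttrans = 16 * 2 = 32 ms of sending per cycle
W * Ttrans / (Ttrans + RTT) = 32 / 102 = 0.313725
U = min(1, 0.313725) = 0.313725
U% = 31.37%

31.37


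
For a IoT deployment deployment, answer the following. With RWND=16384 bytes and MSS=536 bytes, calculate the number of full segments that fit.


Given: RWND = 16384 bytes, MSS = 536 bytes
Full segments = floor(RWND / MSS)
Full segments = floor(16384 / 536)
Full segments = floor(30.5672) = 30

30


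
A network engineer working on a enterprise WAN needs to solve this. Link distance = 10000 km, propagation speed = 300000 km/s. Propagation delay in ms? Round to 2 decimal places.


Given: distance = 10000 km, speed = 300000 km/s
Delay = distance / speed = 10000 / 300000 seconds
Delay in ms = 10000 * 1000 / 300000
Delay = 33.3333 ms
Rounded to 2 dp = 33.33 ms

33.33


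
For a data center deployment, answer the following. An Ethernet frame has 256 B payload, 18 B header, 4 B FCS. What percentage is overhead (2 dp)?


Given: payload = 256 B, header = 18 B, trailer = 4 B
Overhead bytes = header + trailer = 18 + 4 = 22
Total frame = payload + overhead = 256 + 22 = 278
Overhead % = 22 / 278 * 100 = 7.9137% -> 7.91% (2 dp)

7.91


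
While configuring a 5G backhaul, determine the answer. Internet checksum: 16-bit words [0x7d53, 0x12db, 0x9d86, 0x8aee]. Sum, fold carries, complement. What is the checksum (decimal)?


Given words: [0x7d53, 0x12db, 0x9d86, 0x8aee]
Step 1: Sum all words
Raw sum = 32083 + 4827 + 40326 + 35566 = 112802
Step 2: Fold carry: (47266 + 1) = 47267
One's complement = ~47267 & 0xFFFF = 18268

18268


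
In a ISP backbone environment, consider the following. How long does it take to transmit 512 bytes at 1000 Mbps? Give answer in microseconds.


Given: packet = 512 bytes, bandwidth = 1000 Mbps
Packet in bits = 512 * 8 = 4096 bits
Bandwidth = 1000 * 10^6 = 1000000000 bps
Time = 4096 / 1000000000 seconds
Time in us = 4096 * 10^6 / 1000000000 = 4.096

4.096


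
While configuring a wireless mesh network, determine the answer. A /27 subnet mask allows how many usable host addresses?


Given: subnet mask /27
Host bits = 32 - 27 = 5
Total addresses = 2^5 = 32
Usable hosts = 32 - 2 (network + broadcast) = 30

30


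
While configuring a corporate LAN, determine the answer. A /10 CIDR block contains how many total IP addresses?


Given: CIDR prefix /10
Host bits = 32 - 10 = 22
Total addresses = 2^22 = 4194304

4194304


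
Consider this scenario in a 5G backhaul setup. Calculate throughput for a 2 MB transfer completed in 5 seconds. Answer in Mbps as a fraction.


Given: file = 2 MB, time = 5 s
File in Mb = 2 * 8 = 16 Mb
Throughput = 16 / 5 Mbps
Throughput = 16/5 Mbps

16/5


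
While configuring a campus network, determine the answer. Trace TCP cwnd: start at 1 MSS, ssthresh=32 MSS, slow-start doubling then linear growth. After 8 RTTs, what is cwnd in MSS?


RTT 0: cwnd = 1 MSS (initial)
RTT 1: cwnd = 2 MSS (slow start, doubled)
RTT 2: cwnd = 4 MSS (slow start, doubled)
RTT 3: cwnd = 8 MSS (slow start, doubled)
RTT 4: cwnd = 16 MSS (slow start, doubled)
RTT 5: cwnd = 32 MSS (slow start, doubled)
RTT 6: cwnd = 33 MSS (congestion avoidance, +1)
RTT 7: cwnd = 34 MSS (congestion avoidance, +1)
RTT 8: cwnd = 35 MSS (congestion avoidance, +1)

35


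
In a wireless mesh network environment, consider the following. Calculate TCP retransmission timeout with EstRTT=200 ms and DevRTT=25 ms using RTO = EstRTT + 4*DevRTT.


Given: EstRTT = 200 ms, DevRTT = 25 ms
Timeout = EstRTT + 4 * DevRTT
4 * DevRTT = 4 * 25 = 100
Timeout = 200 + 100 = 300 ms

300


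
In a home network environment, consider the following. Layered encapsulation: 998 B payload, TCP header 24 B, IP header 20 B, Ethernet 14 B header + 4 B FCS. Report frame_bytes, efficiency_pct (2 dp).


TCP segment = 998 + 24 = 1022 B
IP packet = 1022 + 20 = 1042 B
Ethernet frame = 1042 + 14 + 4 = 1060 B
Efficiency = app / frame = 998 / 1060 = 0.941509 = 94.1509% -> 94.15% (2 dp)

1060, 94.15


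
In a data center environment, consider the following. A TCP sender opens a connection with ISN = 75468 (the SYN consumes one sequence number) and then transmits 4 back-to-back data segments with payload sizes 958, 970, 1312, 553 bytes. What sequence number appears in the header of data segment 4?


The SYN occupies sequence number ISN = 75468, so the first data byte is ISN + 1 = 75469.
SEQ of data segment i = (ISN + 1) + sum of payload sizes of segments 1..i-1.
Segment 1: SEQ = 75469, payload = 958 bytes
Segment 2: SEQ = 76427, payload = 970 bytes
Segment 3: SEQ = 77397, payload = 1312 bytes
Segment 4: SEQ = 78709, payload = 553 bytes
SEQ of segment 4 = 75469 + 958 + 970 + 1312 = 78709

78709


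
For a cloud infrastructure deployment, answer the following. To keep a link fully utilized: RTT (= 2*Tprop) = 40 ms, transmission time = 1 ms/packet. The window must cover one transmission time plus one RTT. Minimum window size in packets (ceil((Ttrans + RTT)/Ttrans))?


Given: Ttrans = 1 ms, RTT = 40 ms (= 2 * Tprop, Tprop = 20 ms)
Time until first ACK returns = Ttrans + RTT = 1 + 40 = 41 ms
Need W * Ttrans >= Ttrans + RTT  ->  W >= (Ttrans + RTT) / Ttrans
(Ttrans + RTT) / Ttrans = 41 / 1 = 41
W_min = ceil(41) = 41

41


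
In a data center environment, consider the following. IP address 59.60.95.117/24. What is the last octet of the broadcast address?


Given: IP = 59.60.95.117, prefix = /24
Host bits = 32 - 24 = 8
Network last octet = 117 AND mask = 0
Host part size = 2^8 - 1 = 255
Broadcast last octet = 0 OR 255 = 255

255


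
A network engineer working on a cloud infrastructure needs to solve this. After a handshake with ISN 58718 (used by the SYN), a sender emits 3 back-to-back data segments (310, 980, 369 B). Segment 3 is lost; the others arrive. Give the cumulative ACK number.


SYN uses sequence number 58718; first data byte = ISN + 1 = 58719.
Segment 1: SEQ = 58719, len = 310 B, covers [58719, 59028]
Segment 2: SEQ = 59029, len = 980 B, covers [59029, 60008]
Segment 3: SEQ = 60009, len = 369 B, covers [60009, 60377] [LOST]
In-order data received: bytes [58719, 60008] (segments 1..2).
Segment 3 missing -> gap begins at byte 60009.
Cumulative ACK = next expected in-order byte = 58719 + 310 + 980 = 60009

60009


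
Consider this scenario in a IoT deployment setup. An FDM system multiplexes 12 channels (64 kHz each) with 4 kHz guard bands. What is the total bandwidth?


Given: 12 channels, 64 kHz each, guard = 4 kHz
Channel bandwidth = 12 * 64 = 768 kHz
Guard bands = 11 gaps * 4 kHz = 44 kHz
Total = 768 + 44 = 812 kHz

812


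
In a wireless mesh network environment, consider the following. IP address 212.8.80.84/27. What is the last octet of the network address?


Given: IP = 212.8.80.84, prefix = /27
Subnet mask = 255.255.255.224
Last octet of IP: 84
Last octet of mask: 224
Network last octet = 84 AND 224 = 64

64


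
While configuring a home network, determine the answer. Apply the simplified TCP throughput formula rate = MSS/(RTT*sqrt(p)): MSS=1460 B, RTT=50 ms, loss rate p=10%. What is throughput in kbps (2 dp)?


Given: MSS = 1460 bytes, RTT = 50 ms, loss = 10%
RTT in seconds = 50 / 1000 = 0.05
Loss rate = 10% = 0.1
sqrt(loss) = sqrt(0.1) = 0.316227766017
Throughput (bytes/s) = 1460 / (0.05 * 0.316227766017) = 92338.5077
Throughput (kbps) = 92338.5077 * 8 / 1000 = 738.708061 -> 738.71 kbps (2 dp)

738.71


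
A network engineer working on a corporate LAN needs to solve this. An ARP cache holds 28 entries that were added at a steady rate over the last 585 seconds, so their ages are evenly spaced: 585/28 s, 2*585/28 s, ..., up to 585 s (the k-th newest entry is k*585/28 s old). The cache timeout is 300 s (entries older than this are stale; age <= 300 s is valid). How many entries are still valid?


Ages are k * 585/28 s for k = 1..28 (spacing = 20.8929 s).
Entry k is valid iff k * 585/28 <= 300 iff k <= 28 * 300 / 585 = 14.3590
n_valid = floor(14.3590) = 14
(n_stale = 28 - 14 = 14)

14


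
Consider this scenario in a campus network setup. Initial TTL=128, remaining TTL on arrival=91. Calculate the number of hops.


Given: initial TTL = 128, received TTL = 91
Hops = initial TTL - received TTL
Hops = 128 - 91 = 37

37


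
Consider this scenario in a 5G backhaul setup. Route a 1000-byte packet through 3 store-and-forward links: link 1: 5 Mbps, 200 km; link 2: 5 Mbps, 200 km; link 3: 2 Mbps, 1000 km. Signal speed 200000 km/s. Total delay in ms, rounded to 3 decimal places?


Packet = 1000 bytes = 8000 bits. Store-and-forward: sum (t_trans + t_prop) per link.
Link 1: t_trans = 8000/(5*10^6) s = 1.6000 ms; t_prop = 200/200000 s = 1.0000 ms; subtotal = 2.6000 ms
Link 2: t_trans = 8000/(5*10^6) s = 1.6000 ms; t_prop = 200/200000 s = 1.0000 ms; subtotal = 2.6000 ms
Link 3: t_trans = 8000/(2*10^6) s = 4.0000 ms; t_prop = 1000/200000 s = 5.0000 ms; subtotal = 9.0000 ms
End-to-end = 2.6000 + 2.6000 + 9.0000 = 14.2000 ms -> 14.200 ms (3 dp)

14.200


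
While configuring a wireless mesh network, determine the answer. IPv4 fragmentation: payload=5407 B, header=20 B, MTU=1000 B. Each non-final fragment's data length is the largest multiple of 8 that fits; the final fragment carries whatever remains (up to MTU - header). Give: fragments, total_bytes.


Max data per non-final fragment = floor((MTU - header)/8)*8 = floor((1000 - 20)/8)*8 = floor(980/8)*8 = 976 B
Final fragment needs no 8-byte alignment: it can carry up to MTU - header = 980 B
Non-final fragments needed = ceil((payload - 980) / 976) = ceil(4427/976) = ceil(4.5359) = 5
Number of fragments = 5 + 1 = 6
Fragment sizes (data): 5 * 976 B + 527 B (last, 527 <= 980 OK)
Total bytes sent = payload + n_frags * header = 5407 + 6*20 = 5407 + 120 = 5527 B

6, 5527


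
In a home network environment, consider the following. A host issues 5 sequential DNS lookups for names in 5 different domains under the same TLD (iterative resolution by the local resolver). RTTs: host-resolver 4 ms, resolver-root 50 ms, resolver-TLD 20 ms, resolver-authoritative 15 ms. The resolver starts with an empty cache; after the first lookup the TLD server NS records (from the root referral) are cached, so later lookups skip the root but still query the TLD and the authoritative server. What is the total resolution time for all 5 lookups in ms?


Lookup 1 (cold cache): local + root + TLD + auth = 4 + 50 + 20 + 15 = 89 ms
Lookups 2..5 (TLD NS cached -> skip root; new domain -> still ask TLD and auth): local + TLD + auth = 4 + 20 + 15 = 39 ms each
Remaining 4 lookups: 4 * 39 = 156 ms
Total = 89 + 156 = 245 ms

245


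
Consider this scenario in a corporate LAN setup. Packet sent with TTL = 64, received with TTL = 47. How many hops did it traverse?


Given: initial TTL = 64, received TTL = 47
Hops = initial TTL - received TTL
Hops = 64 - 47 = 17

17


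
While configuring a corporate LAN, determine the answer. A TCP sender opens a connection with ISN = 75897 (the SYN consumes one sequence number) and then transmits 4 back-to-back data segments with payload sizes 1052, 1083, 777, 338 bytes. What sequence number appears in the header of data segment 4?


The SYN occupies sequence number ISN = 75897, so the first data byte is ISN + 1 = 75898.
SEQ of data segment i = (ISN + 1) + sum of payload sizes of segments 1..i-1.
Segment 1: SEQ = 75898, payload = 1052 bytes
Segment 2: SEQ = 76950, payload = 1083 bytes
Segment 3: SEQ = 78033, payload = 777 bytes
Segment 4: SEQ = 78810, payload = 338 bytes
SEQ of segment 4 = 75898 + 1052 + 1083 + 777 = 78810

78810


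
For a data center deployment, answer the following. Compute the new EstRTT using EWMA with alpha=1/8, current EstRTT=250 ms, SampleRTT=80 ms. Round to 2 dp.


Given: EstRTT = 250 ms, SampleRTT = 80 ms, alpha = 1/8
New EstRTT = (1 - alpha) * EstRTT + alpha * SampleRTT
(7/8) * 250 = 218.75
(1/8) * 80 = 10
New EstRTT = 218.75 + 10 = 228.75 ms -> 228.75 ms (2 dp)

228.75


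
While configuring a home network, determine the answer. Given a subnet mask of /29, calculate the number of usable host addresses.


Given: subnet mask /29
Host bits = 32 - 29 = 3
Total addresses = 2^3 = 8
Usable hosts = 8 - 2 (network + broadcast) = 6

6


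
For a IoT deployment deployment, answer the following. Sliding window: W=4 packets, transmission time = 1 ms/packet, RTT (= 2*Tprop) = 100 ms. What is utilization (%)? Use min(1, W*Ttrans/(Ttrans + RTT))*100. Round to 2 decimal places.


Given: W = 4, Ttrans = 1 ms, RTT = 100 ms (= 2 * Tprop, Tprop = 50 ms)
Cycle time = Ttrans + RTT = 1 + 100 = 101 ms (first packet sent until its ACK returns)
W * Ttrans = 4 * 1 = 4 ms of sending per cycle
W * Ttrans / (Ttrans + RTT) = 4 / 101 = 0.039604
U = min(1, 0.039604) = 0.039604
U% = 3.96%

3.96


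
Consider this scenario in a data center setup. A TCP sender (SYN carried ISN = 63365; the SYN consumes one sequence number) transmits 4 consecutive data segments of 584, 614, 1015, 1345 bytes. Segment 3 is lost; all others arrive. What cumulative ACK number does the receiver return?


SYN uses sequence number 63365; first data byte = ISN + 1 = 63366.
Segment 1: SEQ = 63366, len = 584 B, covers [63366, 63949]
Segment 2: SEQ = 63950, len = 614 B, covers [63950, 64563]
Segment 3: SEQ = 64564, len = 1015 B, covers [64564, 65578] [LOST]
Segment 4: SEQ = 65579, len = 1345 B, covers [65579, 66923]
In-order data received: bytes [63366, 64563] (segments 1..2).
Segment 3 missing -> gap begins at byte 64564; later segments buffered out of order.
Cumulative ACK = next expected in-order byte = 63366 + 584 + 614 = 64564

64564


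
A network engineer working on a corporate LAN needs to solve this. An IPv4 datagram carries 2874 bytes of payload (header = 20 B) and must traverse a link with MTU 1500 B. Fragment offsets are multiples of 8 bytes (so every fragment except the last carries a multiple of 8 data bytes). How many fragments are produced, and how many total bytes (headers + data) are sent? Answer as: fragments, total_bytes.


Max data per non-final fragment = floor((MTU - header)/8)*8 = floor((1500 - 20)/8)*8 = floor(1480/8)*8 = 1480 B
Final fragment needs no 8-byte alignment: it can carry up to MTU - header = 1480 B
Non-final fragments needed = ceil((payload - 1480) / 1480) = ceil(1394/1480) = ceil(0.9419) = 1
Number of fragments = 1 + 1 = 2
Fragment sizes (data): 1 * 1480 B + 1394 B (last, 1394 <= 1480 OK)
Total bytes sent = payload + n_frags * header = 2874 + 2*20 = 2874 + 40 = 2914 B

2, 2914


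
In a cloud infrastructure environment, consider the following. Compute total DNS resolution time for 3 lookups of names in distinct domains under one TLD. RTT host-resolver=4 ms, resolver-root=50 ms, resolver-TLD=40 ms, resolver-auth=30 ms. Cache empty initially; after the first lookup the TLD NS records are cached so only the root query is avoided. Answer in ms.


Lookup 1 (cold cache): local + root + TLD + auth = 4 + 50 + 40 + 30 = 124 ms
Lookups 2..3 (TLD NS cached -> skip root; new domain -> still ask TLD and auth): local + TLD + auth = 4 + 40 + 30 = 74 ms each
Remaining 2 lookups: 2 * 74 = 148 ms
Total = 124 + 148 = 272 ms

272


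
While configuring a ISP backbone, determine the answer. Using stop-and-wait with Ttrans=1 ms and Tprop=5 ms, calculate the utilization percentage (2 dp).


Given: Ttrans = 1 ms, Tprop = 5 ms
RTT = 2 * Tprop = 2 * 5 = 10 ms
U = Ttrans / (Ttrans + RTT)
U = 1 / (1 + 10)
U = 1 / 11 = 0.090909
U% = 9.09%

9.09


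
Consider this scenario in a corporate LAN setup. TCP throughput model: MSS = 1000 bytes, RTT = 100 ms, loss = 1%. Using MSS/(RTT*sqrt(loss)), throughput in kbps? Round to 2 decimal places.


Given: MSS = 1000 bytes, RTT = 100 ms, loss = 1%
RTT in seconds = 100 / 1000 = 0.1
Loss rate = 1% = 0.01
sqrt(loss) = sqrt(0.01) = 0.1
Throughput (bytes/s) = 1000 / (0.1 * 0.1) = 100000.0000
Throughput (kbps) = 100000.0000 * 8 / 1000 = 800.000000 -> 800.00 kbps (2 dp)

800.00


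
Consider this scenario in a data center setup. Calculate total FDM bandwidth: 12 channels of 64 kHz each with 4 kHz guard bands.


Given: 12 channels, 64 kHz each, guard = 4 kHz
Channel bandwidth = 12 * 64 = 768 kHz
Guard bands = 11 gaps * 4 kHz = 44 kHz
Total = 768 + 44 = 812 kHz

812


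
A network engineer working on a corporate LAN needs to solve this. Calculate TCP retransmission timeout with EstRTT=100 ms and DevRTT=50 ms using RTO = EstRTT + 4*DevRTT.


Given: EstRTT = 100 ms, DevRTT = 50 ms
Timeout = EstRTT + 4 * DevRTT
4 * DevRTT = 4 * 50 = 200
Timeout = 100 + 200 = 300 ms

300


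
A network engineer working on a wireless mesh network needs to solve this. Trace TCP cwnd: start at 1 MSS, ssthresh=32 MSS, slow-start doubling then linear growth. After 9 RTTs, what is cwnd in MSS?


RTT 0: cwnd = 1 MSS (initial)
RTT 1: cwnd = 2 MSS (slow start, doubled)
RTT 2: cwnd = 4 MSS (slow start, doubled)
RTT 3: cwnd = 8 MSS (slow start, doubled)
RTT 4: cwnd = 16 MSS (slow start, doubled)
RTT 5: cwnd = 32 MSS (slow start, doubled)
RTT 6: cwnd = 33 MSS (congestion avoidance, +1)
RTT 7: cwnd = 34 MSS (congestion avoidance, +1)
RTT 8: cwnd = 35 MSS (congestion avoidance, +1)
RTT 9: cwnd = 36 MSS (congestion avoidance, +1)

36


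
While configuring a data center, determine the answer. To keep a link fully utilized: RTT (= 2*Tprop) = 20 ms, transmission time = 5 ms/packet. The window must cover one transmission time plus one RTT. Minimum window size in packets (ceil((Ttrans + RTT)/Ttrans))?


Given: Ttrans = 5 ms, RTT = 20 ms (= 2 * Tprop, Tprop = 10 ms)
Time until first ACK returns = Ttrans + RTT = 5 + 20 = 25 ms
Need W * Ttrans >= Ttrans + RTT  ->  W >= (Ttrans + RTT) / Ttrans
(Ttrans + RTT) / Ttrans = 25 / 5 = 5
W_min = ceil(5) = 5

5


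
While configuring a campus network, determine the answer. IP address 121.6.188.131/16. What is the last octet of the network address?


Given: IP = 121.6.188.131, prefix = /16
Subnet mask = 255.255.0.0
Last octet of IP: 131
Last octet of mask: 0
Network last octet = 131 AND 0 = 0

0


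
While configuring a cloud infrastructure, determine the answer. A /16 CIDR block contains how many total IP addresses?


Given: CIDR prefix /16
Host bits = 32 - 16 = 16
Total addresses = 2^16 = 65536

65536


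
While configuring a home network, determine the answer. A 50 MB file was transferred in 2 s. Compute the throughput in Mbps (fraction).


Given: file = 50 MB, time = 2 s
File in Mb = 50 * 8 = 400 Mb
Throughput = 400 / 2 Mbps
Throughput = 200 Mbps

200


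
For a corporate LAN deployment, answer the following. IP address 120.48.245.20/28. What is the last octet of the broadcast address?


Given: IP = 120.48.245.20, prefix = /28
Host bits = 32 - 28 = 4
Network last octet = 20 AND mask = 16
Host part size = 2^4 - 1 = 15
Broadcast last octet = 16 OR 15 = 31

31


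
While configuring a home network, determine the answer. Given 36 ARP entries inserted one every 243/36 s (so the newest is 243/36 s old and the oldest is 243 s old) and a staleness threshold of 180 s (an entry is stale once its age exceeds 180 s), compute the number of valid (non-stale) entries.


Ages are k * 243/36 s for k = 1..36 (spacing = 6.7500 s).
Entry k is valid iff k * 243/36 <= 180 iff k <= 36 * 180 / 243 = 26.6667
n_valid = floor(26.6667) = 26
(n_stale = 36 - 26 = 10)

26


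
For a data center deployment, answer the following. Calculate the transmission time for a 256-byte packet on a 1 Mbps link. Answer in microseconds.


Given: packet = 256 bytes, bandwidth = 1 Mbps
Packet in bits = 256 * 8 = 2048 bits
Bandwidth = 1 * 10^6 = 1000000 bps
Time = 2048 / 1000000 seconds
Time in us = 2048 * 10^6 / 1000000 = 2048

2048


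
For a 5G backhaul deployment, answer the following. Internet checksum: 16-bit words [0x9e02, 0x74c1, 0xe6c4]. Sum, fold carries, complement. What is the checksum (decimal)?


Given words: [0x9e02, 0x74c1, 0xe6c4]
Step 1: Sum all words
Raw sum = 40450 + 29889 + 59076 = 129415
Step 2: Fold carry: (63879 + 1) = 63880
One's complement = ~63880 & 0xFFFF = 1655

1655


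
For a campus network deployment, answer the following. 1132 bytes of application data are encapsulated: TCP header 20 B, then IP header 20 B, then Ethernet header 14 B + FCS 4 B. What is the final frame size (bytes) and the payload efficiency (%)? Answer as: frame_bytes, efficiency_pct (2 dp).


TCP segment = 1132 + 20 = 1152 B
IP packet = 1152 + 20 = 1172 B
Ethernet frame = 1172 + 14 + 4 = 1190 B
Efficiency = app / frame = 1132 / 1190 = 0.951261 = 95.1261% -> 95.13% (2 dp)

1190, 95.13


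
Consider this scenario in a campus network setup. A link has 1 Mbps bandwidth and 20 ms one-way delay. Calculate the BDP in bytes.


Given: bandwidth = 1 Mbps, delay = 20 ms
BDP in bits = 1 * 10^6 * 20 / 1000
BDP in bits = 20000
BDP in bytes = 20000 / 8 = 2500

2500


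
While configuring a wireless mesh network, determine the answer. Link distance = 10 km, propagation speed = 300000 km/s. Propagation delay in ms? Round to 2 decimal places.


Given: distance = 10 km, speed = 300000 km/s
Delay = distance / speed = 10 / 300000 seconds
Delay in ms = 10 * 1000 / 300000
Delay = 0.0333 ms
Rounded to 2 dp = 0.03 ms

0.03


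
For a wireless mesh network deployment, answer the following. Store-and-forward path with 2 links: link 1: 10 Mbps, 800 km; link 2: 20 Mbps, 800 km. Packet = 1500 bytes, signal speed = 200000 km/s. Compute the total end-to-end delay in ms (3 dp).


Packet = 1500 bytes = 12000 bits. Store-and-forward: sum (t_trans + t_prop) per link.
Link 1: t_trans = 12000/(10*10^6) s = 1.2000 ms; t_prop = 800/200000 s = 4.0000 ms; subtotal = 5.2000 ms
Link 2: t_trans = 12000/(20*10^6) s = 0.6000 ms; t_prop = 800/200000 s = 4.0000 ms; subtotal = 4.6000 ms
End-to-end = 5.2000 + 4.6000 = 9.8000 ms -> 9.800 ms (3 dp)

9.800


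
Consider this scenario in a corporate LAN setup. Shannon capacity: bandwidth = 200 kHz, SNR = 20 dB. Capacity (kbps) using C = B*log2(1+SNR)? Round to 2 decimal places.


Given: B = 200 kHz, SNR = 20 dB
SNR linear = 10^(20/10) = 100
1 + SNR = 101
log2(101) = 6.6582114828
C = 200 * 1000 * 6.6582114828 = 1331642.2966 bps
C = 1331.642297 kbps -> 1331.64 kbps (2 dp)

1331.64


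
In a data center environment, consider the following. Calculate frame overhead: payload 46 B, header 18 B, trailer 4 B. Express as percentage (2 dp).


Given: payload = 46 B, header = 18 B, trailer = 4 B
Overhead bytes = header + trailer = 18 + 4 = 22
Total frame = payload + overhead = 46 + 22 = 68
Overhead % = 22 / 68 * 100 = 32.3529% -> 32.35% (2 dp)

32.35


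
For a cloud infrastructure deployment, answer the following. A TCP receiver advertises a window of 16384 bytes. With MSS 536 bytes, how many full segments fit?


Given: RWND = 16384 bytes, MSS = 536 bytes
Full segments = floor(RWND / MSS)
Full segments = floor(16384 / 536)
Full segments = floor(30.5672) = 30

30


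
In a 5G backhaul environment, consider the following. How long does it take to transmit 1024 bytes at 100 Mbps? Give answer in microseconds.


Given: packet = 1024 bytes, bandwidth = 100 Mbps
Packet in bits = 1024 * 8 = 8192 bits
Bandwidth = 100 * 10^6 = 100000000 bps
Time = 8192 / 100000000 seconds
Time in us = 8192 * 10^6 / 100000000 = 81.92

81.92


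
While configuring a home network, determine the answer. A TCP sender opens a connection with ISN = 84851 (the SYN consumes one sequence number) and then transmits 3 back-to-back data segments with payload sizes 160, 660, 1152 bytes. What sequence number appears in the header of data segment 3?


The SYN occupies sequence number ISN = 84851, so the first data byte is ISN + 1 = 84852.
SEQ of data segment i = (ISN + 1) + sum of payload sizes of segments 1..i-1.
Segment 1: SEQ = 84852, payload = 160 bytes
Segment 2: SEQ = 85012, payload = 660 bytes
Segment 3: SEQ = 85672, payload = 1152 bytes
SEQ of segment 3 = 84852 + 160 + 660 = 85672

85672


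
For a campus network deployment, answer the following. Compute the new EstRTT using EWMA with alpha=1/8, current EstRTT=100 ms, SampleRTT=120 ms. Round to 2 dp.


Given: EstRTT = 100 ms, SampleRTT = 120 ms, alpha = 1/8
New EstRTT = (1 - alpha) * EstRTT + alpha * SampleRTT
(7/8) * 100 = 87.5
(1/8) * 120 = 15
New EstRTT = 87.5 + 15 = 102.5 ms -> 102.50 ms (2 dp)

102.50


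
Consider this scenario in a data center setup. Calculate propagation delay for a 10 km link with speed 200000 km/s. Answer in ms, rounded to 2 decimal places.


Given: distance = 10 km, speed = 200000 km/s
Delay = distance / speed = 10 / 200000 seconds
Delay in ms = 10 * 1000 / 200000
Delay = 0.0500 ms
Rounded to 2 dp = 0.05 ms

0.05


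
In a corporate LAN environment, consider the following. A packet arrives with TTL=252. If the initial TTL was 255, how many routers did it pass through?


Given: initial TTL = 255, received TTL = 252
Hops = initial TTL - received TTL
Hops = 255 - 252 = 3

3


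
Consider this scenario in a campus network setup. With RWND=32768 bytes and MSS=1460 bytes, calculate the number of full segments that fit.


Given: RWND = 32768 bytes, MSS = 1460 bytes
Full segments = floor(RWND / MSS)
Full segments = floor(32768 / 1460)
Full segments = floor(22.4438) = 22

22


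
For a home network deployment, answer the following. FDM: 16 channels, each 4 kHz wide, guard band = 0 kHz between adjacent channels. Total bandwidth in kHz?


Given: 16 channels, 4 kHz each, guard = 0 kHz
Channel bandwidth = 16 * 4 = 64 kHz
Guard bands = 15 gaps * 0 kHz = 0 kHz
Total = 64 + 0 = 64 kHz

64


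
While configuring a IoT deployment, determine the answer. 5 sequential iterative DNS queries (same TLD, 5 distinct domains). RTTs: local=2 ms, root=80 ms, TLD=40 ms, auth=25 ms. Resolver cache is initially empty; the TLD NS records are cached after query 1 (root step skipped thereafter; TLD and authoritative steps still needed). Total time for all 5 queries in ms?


Lookup 1 (cold cache): local + root + TLD + auth = 2 + 80 + 40 + 25 = 147 ms
Lookups 2..5 (TLD NS cached -> skip root; new domain -> still ask TLD and auth): local + TLD + auth = 2 + 40 + 25 = 67 ms each
Remaining 4 lookups: 4 * 67 = 268 ms
Total = 147 + 268 = 415 ms

415


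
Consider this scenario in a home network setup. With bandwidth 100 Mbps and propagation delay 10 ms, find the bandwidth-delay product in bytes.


Given: bandwidth = 100 Mbps, delay = 10 ms
BDP in bits = 100 * 10^6 * 10 / 1000
BDP in bits = 1000000
BDP in bytes = 1000000 / 8 = 125000

125000
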